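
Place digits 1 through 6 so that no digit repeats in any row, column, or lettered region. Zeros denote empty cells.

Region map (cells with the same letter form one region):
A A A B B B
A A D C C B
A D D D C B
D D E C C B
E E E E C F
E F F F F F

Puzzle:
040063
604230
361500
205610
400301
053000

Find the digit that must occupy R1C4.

R1C3 = 2 (sole candidate).
R1C4 = 1: row 1 has {2,3,4,6}; col 4 has {2,3,5,6}; region has {3,6} → only 1 remains.

1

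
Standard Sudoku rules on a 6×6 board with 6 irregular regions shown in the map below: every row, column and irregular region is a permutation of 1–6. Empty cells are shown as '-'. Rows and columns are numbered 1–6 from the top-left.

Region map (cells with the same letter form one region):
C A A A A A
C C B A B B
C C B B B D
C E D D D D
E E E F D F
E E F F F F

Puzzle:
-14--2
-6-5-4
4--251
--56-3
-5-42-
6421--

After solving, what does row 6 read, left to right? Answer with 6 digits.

642135

row 1, column 4 = 3: row 1 has {1,2,4}; col 4 has {1,2,4,5,6}; region has {1,2,4,5} → only 3 remains.
row 1, column 5 = 6: row 1 has {1,2,3,4}; col 5 has {2,5}; region has {1,2,3,4,5} → only 6 remains.
row 3, column 2 = 3: row 3 has {1,2,4,5}; col 2 has {1,4,5,6}; region has {4,6} → only 3 remains.
row 3, column 3 = 6: row 3 has {1,2,3,4,5}; col 3 has {2,4,5}; region has {2,4,5} → only 6 remains.
row 4, column 2 = 2: row 4 has {3,5,6}; col 2 has {1,3,4,5,6}; region has {4,5,6} → only 2 remains.
row 4, column 5 = 4: row 4 has {2,3,5,6}; col 5 has {2,5,6}; region has {1,2,3,5,6} → only 4 remains.
row 5, column 6 = 6: row 5 has {2,4,5}; col 6 has {1,2,3,4}; region has {1,2,4} → only 6 remains.
row 6, column 5 = 3: row 6 has {1,2,4,6}; col 5 has {2,4,5,6}; region has {1,2,4,6} → only 3 remains.
row 6, column 6 = 5: row 6 has {1,2,3,4,6}; col 6 has {1,2,3,4,6}; region has {1,2,3,4,6} → only 5 remains.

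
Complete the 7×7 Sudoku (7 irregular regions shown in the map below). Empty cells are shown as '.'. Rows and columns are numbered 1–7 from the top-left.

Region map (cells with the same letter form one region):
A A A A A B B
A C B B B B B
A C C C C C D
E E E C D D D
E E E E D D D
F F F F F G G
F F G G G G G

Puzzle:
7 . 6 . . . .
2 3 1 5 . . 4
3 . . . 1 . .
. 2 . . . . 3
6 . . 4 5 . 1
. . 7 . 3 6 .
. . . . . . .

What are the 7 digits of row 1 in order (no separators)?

7561432

R1C4 = 1: row 1 has {6,7}; col 4 has {4,5}; region has {2,3,6,7} → only 1 remains.
R1C5 = 4: row 1 has {1,6,7}; col 5 has {1,3,5}; region has {1,2,3,6,7} → only 4 remains.
R1C7 = 2: row 1 has {1,4,6,7}; col 7 has {1,3,4}; region has {1,4,5} → only 2 remains.
R2C6 = 7: row 2 has {1,2,3,4,5}; col 6 has {6}; region has {1,2,4,5} → only 7 remains.
R4C3 = 5: row 4 has {2,3}; col 3 has {1,6,7}; region has {2,4,6} → only 5 remains.
R4C6 = 4: row 4 has {2,3,5}; col 6 has {6,7}; region has {1,3,5} → only 4 remains.
R5C2 = 7: row 5 has {1,4,5,6}; col 2 has {2,3}; region has {2,4,5,6} → only 7 remains.
R5C3 = 3: row 5 has {1,4,5,6,7}; col 3 has {1,5,6,7}; region has {2,4,5,6,7} → only 3 remains.
R5C6 = 2: row 5 has {1,3,4,5,6,7}; col 6 has {4,6,7}; region has {1,3,4,5} → only 2 remains.
R6C4 = 2: row 6 has {3,6,7}; col 4 has {1,4,5}; region has {3,7} → only 2 remains.
R6C7 = 5: row 6 has {2,3,6,7}; col 7 has {1,2,3,4}; region has {6} → only 5 remains.
R7C7 = 7: row 7 has {}; col 7 has {1,2,3,4,5}; region has {5,6} → only 7 remains.
R1C2 = 5: row 1 has {1,2,4,6,7}; col 2 has {2,3,7}; region has {1,2,3,4,6,7} → only 5 remains.
R1C6 = 3: row 1 has {1,2,4,5,6,7}; col 6 has {2,4,6,7}; region has {1,2,4,5,7} → only 3 remains.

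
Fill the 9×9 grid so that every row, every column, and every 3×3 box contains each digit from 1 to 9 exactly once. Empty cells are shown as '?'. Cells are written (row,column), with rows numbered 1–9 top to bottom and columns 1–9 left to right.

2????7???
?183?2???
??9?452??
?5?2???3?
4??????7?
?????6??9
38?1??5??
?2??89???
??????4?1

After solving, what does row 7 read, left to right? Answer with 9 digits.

(7,6) = 4: row 7 has {1,3,5,8}; col 6 has {2,5,6,7,9}; box has {1,8,9} → only 4 remains.
(8,8) = 6: row 8 has {2,8,9}; col 8 has {3,7}; box has {1,4,5} → only 6 remains.
(9,6) = 3: row 9 has {1,4}; col 6 has {2,4,5,6,7,9}; box has {1,4,8,9} → only 3 remains.
(3,8) = 1: in row 3, 1 can only go here (every other open cell in that row sees a 1).
(1,5) = 1: in row 1, 1 can only go here (every other open cell in that row sees a 1).
(4,9) = 4: in row 4, 4 can only go here (every other open cell in that row sees a 4).
(2,8) = 4: in row 2, 4 can only go here (every other open cell in that row sees a 4).
(6,4) = 4: in row 6, 4 can only go here (every other open cell in that row sees a 4).
(7,8) = 9: in row 7, 9 can only go here (every other open cell in that row sees a 9).
(8,3) = 4: in row 8, 4 can only go here (every other open cell in that row sees a 4).
(1,2) = 4: in row 1, 4 can only go here (every other open cell in that row sees a 4).
(8,1) = 1: in row 8, 1 can only go here (every other open cell in that row sees a 1).
(8,4) = 5: in row 8, 5 can only go here (every other open cell in that row sees a 5).
(9,8) = 8: in row 9, 8 can only go here (every other open cell in that row sees an 8).
(1,8) = 5: row 1 has {1,2,4,7}; col 8 has {1,3,4,6,7,8,9}; box has {1,2,4} → only 5 remains.
(6,8) = 2: row 6 has {4,6,9}; col 8 has {1,3,4,5,6,7,8,9}; box has {3,4,7,9} → only 2 remains.
(2,1) = 5: in row 2, 5 can only go here (every other open cell in that row sees a 5).
(5,3) = 2: in row 5, 2 can only go here (every other open cell in that row sees a 2).
(6,5) = 5: in row 6, 5 can only go here (every other open cell in that row sees a 5).
(5,9) = 5: in row 5, 5 can only go here (every other open cell in that row sees a 5).
(9,5) = 2: in row 9, 2 can only go here (every other open cell in that row sees a 2).
(9,3) = 5: in row 9, 5 can only go here (every other open cell in that row sees a 5).
(7,9) = 2: in row 7, 2 can only go here (every other open cell in that row sees a 2).
(9,4) = 7: in column 4, 7 can only go here (every other open cell in that column sees a 7).
(7,5) = 6: row 7 has {1,2,3,4,5,8,9}; col 5 has {1,2,4,5,8}; box has {1,2,3,4,5,7,8,9} → only 6 remains.
(2,5) = 9: row 2 has {1,2,3,4,5,8}; col 5 has {1,2,4,5,6,8}; box has {1,2,3,4,5,7} → only 9 remains.
(4,5) = 7: row 4 has {2,3,4,5}; col 5 has {1,2,4,5,6,8,9}; box has {2,4,5,6} → only 7 remains.
(5,5) = 3: row 5 has {2,4,5,7}; col 5 has {1,2,4,5,6,7,8,9}; box has {2,4,5,6,7} → only 3 remains.
(7,3) = 7: row 7 has {1,2,3,4,5,6,8,9}; col 3 has {2,4,5,8,9}; box has {1,2,3,4,5,8} → only 7 remains.

387164592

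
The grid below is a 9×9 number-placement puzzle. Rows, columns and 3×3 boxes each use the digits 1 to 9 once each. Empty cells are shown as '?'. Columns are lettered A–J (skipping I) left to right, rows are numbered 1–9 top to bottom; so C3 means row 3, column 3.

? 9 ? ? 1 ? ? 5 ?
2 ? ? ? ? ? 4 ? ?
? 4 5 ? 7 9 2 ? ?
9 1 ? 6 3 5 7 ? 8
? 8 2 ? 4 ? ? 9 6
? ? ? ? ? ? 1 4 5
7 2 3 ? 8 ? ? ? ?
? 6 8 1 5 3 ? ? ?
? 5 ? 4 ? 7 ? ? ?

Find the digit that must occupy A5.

E2 = 6: row 2 has {2,4}; col 5 has {1,3,4,5,7,8}; box has {1,7,9} → only 6 remains.
F2 = 8: row 2 has {2,4,6}; col 6 has {3,5,7,9}; box has {1,6,7,9} → only 8 remains.
D3 = 3: row 3 has {2,4,5,7,9}; col 4 has {1,4,6}; box has {1,6,7,8,9} → only 3 remains.
J3 = 1: row 3 has {2,3,4,5,7,9}; col 9 has {5,6,8}; box has {2,4,5} → only 1 remains.
C4 = 4: row 4 has {1,3,5,6,7,8,9}; col 3 has {2,3,5,8}; box has {1,2,8,9} → only 4 remains.
H4 = 2: row 4 has {1,3,4,5,6,7,8,9}; col 8 has {4,5,9}; box has {1,4,5,6,7,8,9} → only 2 remains.
D5 = 7: row 5 has {2,4,6,8,9}; col 4 has {1,3,4,6}; box has {3,4,5,6} → only 7 remains.
F5 = 1: row 5 has {2,4,6,7,8,9}; col 6 has {3,5,7,8,9}; box has {3,4,5,6,7} → only 1 remains.
G5 = 3: row 5 has {1,2,4,6,7,8,9}; col 7 has {1,2,4,7}; box has {1,2,4,5,6,7,8,9} → only 3 remains.
F6 = 2: row 6 has {1,4,5}; col 6 has {1,3,5,7,8,9}; box has {1,3,4,5,6,7} → only 2 remains.
D7 = 9: row 7 has {2,3,7,8}; col 4 has {1,3,4,6,7}; box has {1,3,4,5,7,8} → only 9 remains.
F7 = 6: row 7 has {2,3,7,8,9}; col 6 has {1,2,3,5,7,8,9}; box has {1,3,4,5,7,8,9} → only 6 remains.
G7 = 5: row 7 has {2,3,6,7,8,9}; col 7 has {1,2,3,4,7}; box has {} → only 5 remains.
H7 = 1: row 7 has {2,3,5,6,7,8,9}; col 8 has {2,4,5,9}; box has {5} → only 1 remains.
J7 = 4: row 7 has {1,2,3,5,6,7,8,9}; col 9 has {1,5,6,8}; box has {1,5} → only 4 remains.
A8 = 4: row 8 has {1,3,5,6,8}; col 1 has {2,7,9}; box has {2,3,5,6,7,8} → only 4 remains.
G8 = 9: row 8 has {1,3,4,5,6,8}; col 7 has {1,2,3,4,5,7}; box has {1,4,5} → only 9 remains.
H8 = 7: row 8 has {1,3,4,5,6,8,9}; col 8 has {1,2,4,5,9}; box has {1,4,5,9} → only 7 remains.
J8 = 2: row 8 has {1,3,4,5,6,7,8,9}; col 9 has {1,4,5,6,8}; box has {1,4,5,7,9} → only 2 remains.
A9 = 1: row 9 has {4,5,7}; col 1 has {2,4,7,9}; box has {2,3,4,5,6,7,8} → only 1 remains.
C9 = 9: row 9 has {1,4,5,7}; col 3 has {2,3,4,5,8}; box has {1,2,3,4,5,6,7,8} → only 9 remains.
E9 = 2: row 9 has {1,4,5,7,9}; col 5 has {1,3,4,5,6,7,8}; box has {1,3,4,5,6,7,8,9} → only 2 remains.
J9 = 3: row 9 has {1,2,4,5,7,9}; col 9 has {1,2,4,5,6,8}; box has {1,2,4,5,7,9} → only 3 remains.
D1 = 2: row 1 has {1,5,9}; col 4 has {1,3,4,6,7,9}; box has {1,3,6,7,8,9} → only 2 remains.
F1 = 4: row 1 has {1,2,5,9}; col 6 has {1,2,3,5,6,7,8,9}; box has {1,2,3,6,7,8,9} → only 4 remains.
J1 = 7: row 1 has {1,2,4,5,9}; col 9 has {1,2,3,4,5,6,8}; box has {1,2,4,5} → only 7 remains.
D2 = 5: row 2 has {2,4,6,8}; col 4 has {1,2,3,4,6,7,9}; box has {1,2,3,4,6,7,8,9} → only 5 remains.
H2 = 3: row 2 has {2,4,5,6,8}; col 8 has {1,2,4,5,7,9}; box has {1,2,4,5,7} → only 3 remains.
J2 = 9: row 2 has {2,3,4,5,6,8}; col 9 has {1,2,3,4,5,6,7,8}; box has {1,2,3,4,5,7} → only 9 remains.
A5 = 5: row 5 has {1,2,3,4,6,7,8,9}; col 1 has {1,2,4,7,9}; box has {1,2,4,8,9} → only 5 remains.

5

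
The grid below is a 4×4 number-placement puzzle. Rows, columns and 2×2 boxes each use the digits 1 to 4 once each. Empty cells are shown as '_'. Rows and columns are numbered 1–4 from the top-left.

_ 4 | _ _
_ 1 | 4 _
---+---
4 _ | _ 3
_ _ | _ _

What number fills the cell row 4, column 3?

2

row 2, column 4 = 2: row 2 has {1,4}; col 4 has {3}; box has {4} → only 2 remains.
row 3, column 2 = 2: row 3 has {3,4}; col 2 has {1,4}; box has {4} → only 2 remains.
row 3, column 3 = 1: row 3 has {2,3,4}; col 3 has {4}; box has {3} → only 1 remains.
row 4, column 2 = 3: row 4 has {}; col 2 has {1,2,4}; box has {2,4} → only 3 remains.
row 4, column 3 = 2: row 4 has {3}; col 3 has {1,4}; box has {1,3} → only 2 remains.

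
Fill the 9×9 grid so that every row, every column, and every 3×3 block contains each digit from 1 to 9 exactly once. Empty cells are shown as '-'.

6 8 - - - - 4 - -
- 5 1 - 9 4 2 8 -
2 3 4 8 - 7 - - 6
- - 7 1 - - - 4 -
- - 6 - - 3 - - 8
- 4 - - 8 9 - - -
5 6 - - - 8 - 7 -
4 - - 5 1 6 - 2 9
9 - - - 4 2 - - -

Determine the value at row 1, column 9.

7

row 1, column 3 = 9: row 1 has {4,6,8}; col 3 has {1,4,6,7}; box has {1,2,3,4,5,6,8} → only 9 remains.
row 2, column 1 = 7: row 2 has {1,2,4,5,8,9}; col 1 has {2,4,5,6,9}; box has {1,2,3,4,5,6,8,9} → only 7 remains.
row 2, column 9 = 3: row 2 has {1,2,4,5,7,8,9}; col 9 has {6,8,9}; box has {2,4,6,8} → only 3 remains.
row 3, column 5 = 5: row 3 has {2,3,4,6,7,8}; col 5 has {1,4,8,9}; box has {4,7,8,9} → only 5 remains.
row 4, column 6 = 5: row 4 has {1,4,7}; col 6 has {2,3,4,6,7,8,9}; box has {1,3,8,9} → only 5 remains.
row 4, column 9 = 2: row 4 has {1,4,5,7}; col 9 has {3,6,8,9}; box has {4,8} → only 2 remains.
row 5, column 1 = 1: row 5 has {3,6,8}; col 1 has {2,4,5,6,7,9}; box has {4,6,7} → only 1 remains.
row 6, column 1 = 3: row 6 has {4,8,9}; col 1 has {1,2,4,5,6,7,9}; box has {1,4,6,7} → only 3 remains.
row 7, column 5 = 3: row 7 has {5,6,7,8}; col 5 has {1,4,5,8,9}; box has {1,2,4,5,6,8} → only 3 remains.
row 7, column 7 = 1: row 7 has {3,5,6,7,8}; col 7 has {2,4}; box has {2,7,9} → only 1 remains.
row 7, column 9 = 4: row 7 has {1,3,5,6,7,8}; col 9 has {2,3,6,8,9}; box has {1,2,7,9} → only 4 remains.
row 8, column 2 = 7: row 8 has {1,2,4,5,6,9}; col 2 has {3,4,5,6,8}; box has {4,5,6,9} → only 7 remains.
row 9, column 2 = 1: row 9 has {2,4,9}; col 2 has {3,4,5,6,7,8}; box has {4,5,6,7,9} → only 1 remains.
row 9, column 4 = 7: row 9 has {1,2,4,9}; col 4 has {1,5,8}; box has {1,2,3,4,5,6,8} → only 7 remains.
row 9, column 9 = 5: row 9 has {1,2,4,7,9}; col 9 has {2,3,4,6,8,9}; box has {1,2,4,7,9} → only 5 remains.
row 1, column 5 = 2: row 1 has {4,6,8,9}; col 5 has {1,3,4,5,8,9}; box has {4,5,7,8,9} → only 2 remains.
row 1, column 6 = 1: row 1 has {2,4,6,8,9}; col 6 has {2,3,4,5,6,7,8,9}; box has {2,4,5,7,8,9} → only 1 remains.
row 1, column 8 = 5: row 1 has {1,2,4,6,8,9}; col 8 has {2,4,7,8}; box has {2,3,4,6,8} → only 5 remains.
row 1, column 9 = 7: row 1 has {1,2,4,5,6,8,9}; col 9 has {2,3,4,5,6,8,9}; box has {2,3,4,5,6,8} → only 7 remains.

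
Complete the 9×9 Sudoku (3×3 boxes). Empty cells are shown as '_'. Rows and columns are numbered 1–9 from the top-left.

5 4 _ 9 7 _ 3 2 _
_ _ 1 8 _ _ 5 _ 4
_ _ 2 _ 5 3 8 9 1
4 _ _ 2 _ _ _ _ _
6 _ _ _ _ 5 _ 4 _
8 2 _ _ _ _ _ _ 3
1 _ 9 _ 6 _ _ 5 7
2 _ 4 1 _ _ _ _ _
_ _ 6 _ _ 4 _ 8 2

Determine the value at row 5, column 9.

8

row 1, column 3 = 8: row 1 has {2,3,4,5,7,9}; col 3 has {1,2,4,6,9}; box has {1,2,4,5} → only 8 remains.
row 1, column 9 = 6: row 1 has {2,3,4,5,7,8,9}; col 9 has {1,2,3,4,7}; box has {1,2,3,4,5,8,9} → only 6 remains.
row 2, column 5 = 2: row 2 has {1,4,5,8}; col 5 has {5,6,7}; box has {3,5,7,8,9} → only 2 remains.
row 2, column 6 = 6: row 2 has {1,2,4,5,8}; col 6 has {3,4,5}; box has {2,3,5,7,8,9} → only 6 remains.
row 2, column 8 = 7: row 2 has {1,2,4,5,6,8}; col 8 has {2,4,5,8,9}; box has {1,2,3,4,5,6,8,9} → only 7 remains.
row 3, column 1 = 7: row 3 has {1,2,3,5,8,9}; col 1 has {1,2,4,5,6,8}; box has {1,2,4,5,8} → only 7 remains.
row 3, column 2 = 6: row 3 has {1,2,3,5,7,8,9}; col 2 has {2,4}; box has {1,2,4,5,7,8} → only 6 remains.
row 3, column 4 = 4: row 3 has {1,2,3,5,6,7,8,9}; col 4 has {1,2,8,9}; box has {2,3,5,6,7,8,9} → only 4 remains.
row 7, column 4 = 3: row 7 has {1,5,6,7,9}; col 4 has {1,2,4,8,9}; box has {1,4,6} → only 3 remains.
row 7, column 7 = 4: row 7 has {1,3,5,6,7,9}; col 7 has {3,5,8}; box has {2,5,7,8} → only 4 remains.
row 8, column 9 = 9: row 8 has {1,2,4}; col 9 has {1,2,3,4,6,7}; box has {2,4,5,7,8} → only 9 remains.
row 9, column 1 = 3: row 9 has {2,4,6,8}; col 1 has {1,2,4,5,6,7,8}; box has {1,2,4,6,9} → only 3 remains.
row 9, column 5 = 9: row 9 has {2,3,4,6,8}; col 5 has {2,5,6,7}; box has {1,3,4,6} → only 9 remains.
row 9, column 7 = 1: row 9 has {2,3,4,6,8,9}; col 7 has {3,4,5,8}; box has {2,4,5,7,8,9} → only 1 remains.
row 1, column 6 = 1: row 1 has {2,3,4,5,6,7,8,9}; col 6 has {3,4,5,6}; box has {2,3,4,5,6,7,8,9} → only 1 remains.
row 2, column 1 = 9: row 2 has {1,2,4,5,6,7,8}; col 1 has {1,2,3,4,5,6,7,8}; box has {1,2,4,5,6,7,8} → only 9 remains.
row 2, column 2 = 3: row 2 has {1,2,4,5,6,7,8,9}; col 2 has {2,4,6}; box has {1,2,4,5,6,7,8,9} → only 3 remains.
row 5, column 4 = 7: row 5 has {4,5,6}; col 4 has {1,2,3,4,8,9}; box has {2,5} → only 7 remains.
row 5, column 9 = 8: row 5 has {4,5,6,7}; col 9 has {1,2,3,4,6,7,9}; box has {3,4} → only 8 remains.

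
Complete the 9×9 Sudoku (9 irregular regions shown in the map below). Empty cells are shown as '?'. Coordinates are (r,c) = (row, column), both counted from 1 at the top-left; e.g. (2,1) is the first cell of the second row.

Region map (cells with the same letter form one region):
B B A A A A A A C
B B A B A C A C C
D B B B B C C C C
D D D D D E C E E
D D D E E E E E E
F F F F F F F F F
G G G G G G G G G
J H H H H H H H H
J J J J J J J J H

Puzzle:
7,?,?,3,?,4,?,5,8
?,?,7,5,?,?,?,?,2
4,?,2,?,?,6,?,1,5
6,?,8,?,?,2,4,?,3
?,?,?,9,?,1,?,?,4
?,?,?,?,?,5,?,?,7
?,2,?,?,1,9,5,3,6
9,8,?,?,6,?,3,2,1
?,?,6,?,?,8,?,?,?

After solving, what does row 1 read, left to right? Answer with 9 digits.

(2,6) = 3: row 2 has {2,5,7}; col 6 has {1,2,4,5,6,8,9}; region has {1,2,4,5,6,8} → only 3 remains.
(2,8) = 9: row 2 has {2,3,5,7}; col 8 has {1,2,3,5}; region has {1,2,3,4,5,6,8} → only 9 remains.
(3,4) = 8: row 3 has {1,2,4,5,6}; col 4 has {3,5,9}; region has {2,5,7} → only 8 remains.
(3,7) = 7: row 3 has {1,2,4,5,6,8}; col 7 has {3,4,5}; region has {1,2,3,4,5,6,8,9} → only 7 remains.
(4,8) = 7: row 4 has {2,3,4,6,8}; col 8 has {1,2,3,5,9}; region has {1,2,3,4,9} → only 7 remains.
(7,1) = 8: row 7 has {1,2,3,5,6,9}; col 1 has {4,6,7,9}; region has {1,2,3,5,6,9} → only 8 remains.
(7,3) = 4: row 7 has {1,2,3,5,6,8,9}; col 3 has {2,6,7,8}; region has {1,2,3,5,6,8,9} → only 4 remains.
(7,4) = 7: row 7 has {1,2,3,4,5,6,8,9}; col 4 has {3,5,8,9}; region has {1,2,3,4,5,6,8,9} → only 7 remains.
(8,3) = 5: row 8 has {1,2,3,6,8,9}; col 3 has {2,4,6,7,8}; region has {1,2,3,6,8} → only 5 remains.
(8,4) = 4: row 8 has {1,2,3,5,6,8,9}; col 4 has {3,5,7,8,9}; region has {1,2,3,5,6,8} → only 4 remains.
(8,6) = 7: row 8 has {1,2,3,4,5,6,8,9}; col 6 has {1,2,3,4,5,6,8,9}; region has {1,2,3,4,5,6,8} → only 7 remains.
(9,8) = 4: row 9 has {6,8}; col 8 has {1,2,3,5,7,9}; region has {6,8,9} → only 4 remains.
(9,9) = 9: row 9 has {4,6,8}; col 9 has {1,2,3,4,5,6,7,8}; region has {1,2,3,4,5,6,7,8} → only 9 remains.
(2,1) = 1: row 2 has {2,3,5,7,9}; col 1 has {4,6,7,8,9}; region has {2,5,7,8} → only 1 remains.
(2,5) = 8: row 2 has {1,2,3,5,7,9}; col 5 has {1,6}; region has {3,4,5,7} → only 8 remains.
(2,7) = 6: row 2 has {1,2,3,5,7,8,9}; col 7 has {3,4,5,7}; region has {3,4,5,7,8} → only 6 remains.
(4,4) = 1: row 4 has {2,3,4,6,7,8}; col 4 has {3,4,5,7,8,9}; region has {4,6,8} → only 1 remains.
(5,3) = 3: row 5 has {1,4,9}; col 3 has {2,4,5,6,7,8}; region has {1,4,6,8} → only 3 remains.
(5,5) = 5: row 5 has {1,3,4,9}; col 5 has {1,6,8}; region has {1,2,3,4,7,9} → only 5 remains.
(5,7) = 8: row 5 has {1,3,4,5,9}; col 7 has {3,4,5,6,7}; region has {1,2,3,4,5,7,9} → only 8 remains.
(5,8) = 6: row 5 has {1,3,4,5,8,9}; col 8 has {1,2,3,4,5,7,9}; region has {1,2,3,4,5,7,8,9} → only 6 remains.
(6,8) = 8: row 6 has {5,7}; col 8 has {1,2,3,4,5,6,7,9}; region has {5,7} → only 8 remains.
(9,4) = 2: row 9 has {4,6,8,9}; col 4 has {1,3,4,5,7,8,9}; region has {4,6,8,9} → only 2 remains.
(9,7) = 1: row 9 has {2,4,6,8,9}; col 7 has {3,4,5,6,7,8}; region has {2,4,6,8,9} → only 1 remains.
(2,2) = 4: row 2 has {1,2,3,5,6,7,8,9}; col 2 has {2,8}; region has {1,2,5,7,8} → only 4 remains.
(4,5) = 9: row 4 has {1,2,3,4,6,7,8}; col 5 has {1,5,6,8}; region has {1,3,4,6,8} → only 9 remains.
(5,1) = 2: row 5 has {1,3,4,5,6,8,9}; col 1 has {1,4,6,7,8,9}; region has {1,3,4,6,8,9} → only 2 remains.
(5,2) = 7: row 5 has {1,2,3,4,5,6,8,9}; col 2 has {2,4,8}; region has {1,2,3,4,6,8,9} → only 7 remains.
(6,1) = 3: row 6 has {5,7,8}; col 1 has {1,2,4,6,7,8,9}; region has {5,7,8} → only 3 remains.
(6,4) = 6: row 6 has {3,5,7,8}; col 4 has {1,2,3,4,5,7,8,9}; region has {3,5,7,8} → only 6 remains.
(9,1) = 5: row 9 has {1,2,4,6,8,9}; col 1 has {1,2,3,4,6,7,8,9}; region has {1,2,4,6,8,9} → only 5 remains.
(9,2) = 3: row 9 has {1,2,4,5,6,8,9}; col 2 has {2,4,7,8}; region has {1,2,4,5,6,8,9} → only 3 remains.
(9,5) = 7: row 9 has {1,2,3,4,5,6,8,9}; col 5 has {1,5,6,8,9}; region has {1,2,3,4,5,6,8,9} → only 7 remains.
(1,5) = 2: row 1 has {3,4,5,7,8}; col 5 has {1,5,6,7,8,9}; region has {3,4,5,6,7,8} → only 2 remains.
(1,7) = 9: row 1 has {2,3,4,5,7,8}; col 7 has {1,3,4,5,6,7,8}; region has {2,3,4,5,6,7,8} → only 9 remains.
(3,2) = 9: row 3 has {1,2,4,5,6,7,8}; col 2 has {2,3,4,7,8}; region has {1,2,4,5,7,8} → only 9 remains.
(3,5) = 3: row 3 has {1,2,4,5,6,7,8,9}; col 5 has {1,2,5,6,7,8,9}; region has {1,2,4,5,7,8,9} → only 3 remains.
(4,2) = 5: row 4 has {1,2,3,4,6,7,8,9}; col 2 has {2,3,4,7,8,9}; region has {1,2,3,4,6,7,8,9} → only 5 remains.
(6,2) = 1: row 6 has {3,5,6,7,8}; col 2 has {2,3,4,5,7,8,9}; region has {3,5,6,7,8} → only 1 remains.
(6,3) = 9: row 6 has {1,3,5,6,7,8}; col 3 has {2,3,4,5,6,7,8}; region has {1,3,5,6,7,8} → only 9 remains.
(6,5) = 4: row 6 has {1,3,5,6,7,8,9}; col 5 has {1,2,3,5,6,7,8,9}; region has {1,3,5,6,7,8,9} → only 4 remains.
(6,7) = 2: row 6 has {1,3,4,5,6,7,8,9}; col 7 has {1,3,4,5,6,7,8,9}; region has {1,3,4,5,6,7,8,9} → only 2 remains.
(1,2) = 6: row 1 has {2,3,4,5,7,8,9}; col 2 has {1,2,3,4,5,7,8,9}; region has {1,2,3,4,5,7,8,9} → only 6 remains.
(1,3) = 1: row 1 has {2,3,4,5,6,7,8,9}; col 3 has {2,3,4,5,6,7,8,9}; region has {2,3,4,5,6,7,8,9} → only 1 remains.

761324958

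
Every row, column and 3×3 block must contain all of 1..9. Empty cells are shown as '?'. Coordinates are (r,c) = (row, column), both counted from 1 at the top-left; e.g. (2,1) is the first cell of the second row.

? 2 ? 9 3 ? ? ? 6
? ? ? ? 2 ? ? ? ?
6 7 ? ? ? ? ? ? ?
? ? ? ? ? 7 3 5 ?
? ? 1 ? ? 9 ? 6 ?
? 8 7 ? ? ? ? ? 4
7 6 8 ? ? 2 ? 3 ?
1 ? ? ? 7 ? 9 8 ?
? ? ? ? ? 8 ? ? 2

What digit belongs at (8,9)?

5

(8,9) = 5: row 8 has {1,7,8,9}; col 9 has {2,4,6}; box has {2,3,8,9} → only 5 remains.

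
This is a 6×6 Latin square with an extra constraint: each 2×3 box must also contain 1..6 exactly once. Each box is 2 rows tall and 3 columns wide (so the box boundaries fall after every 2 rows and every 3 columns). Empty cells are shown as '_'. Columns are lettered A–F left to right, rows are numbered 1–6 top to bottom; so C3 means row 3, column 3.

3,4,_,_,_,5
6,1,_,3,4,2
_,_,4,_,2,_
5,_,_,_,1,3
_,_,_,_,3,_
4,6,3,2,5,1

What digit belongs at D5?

6

C1 = 2 (sole candidate).
E1 = 6 (sole candidate).
C2 = 5 (sole candidate).
A3 = 1 (sole candidate).
B3 = 3 (sole candidate).
F3 = 6 (sole candidate).
B4 = 2 (sole candidate).
C4 = 6 (sole candidate).
D4 = 4 (sole candidate).
A5 = 2 (sole candidate).
B5 = 5 (sole candidate).
C5 = 1 (sole candidate).
D5 = 6: row 5 has {1,2,3,5}; col 4 has {2,3,4}; box has {1,2,3,5} → only 6 remains.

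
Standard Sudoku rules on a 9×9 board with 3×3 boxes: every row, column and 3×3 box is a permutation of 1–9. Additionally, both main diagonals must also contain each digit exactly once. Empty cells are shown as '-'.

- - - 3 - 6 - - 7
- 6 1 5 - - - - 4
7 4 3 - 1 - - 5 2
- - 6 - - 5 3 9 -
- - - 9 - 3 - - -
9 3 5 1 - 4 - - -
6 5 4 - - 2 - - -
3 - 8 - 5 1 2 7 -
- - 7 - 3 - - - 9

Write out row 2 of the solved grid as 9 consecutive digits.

861527934

R3C4 = 8: row 3 has {1,2,3,4,5,7}; col 4 has {1,3,5,9}; box has {1,3,5,6} → only 8 remains.
R3C6 = 9: row 3 has {1,2,3,4,5,7,8}; col 6 has {1,2,3,4,5,6}; box has {1,3,5,6,8} → only 9 remains.
R3C7 = 6: row 3 has {1,2,3,4,5,7,8,9}; col 7 has {2,3}; box has {2,4,5,7}; anti-diagonal has {1,4,5,7} → only 6 remains.
R4C4 = 2: row 4 has {3,5,6,9}; col 4 has {1,3,5,8,9}; box has {1,3,4,5,9}; main diagonal has {3,4,6,7,9} → only 2 remains.
R5C3 = 2: row 5 has {3,9}; col 3 has {1,3,4,5,6,7,8}; box has {3,5,6,9} → only 2 remains.
R5C5 = 8: row 5 has {2,3,9}; col 5 has {1,3,5}; box has {1,2,3,4,5,9}; main diagonal has {2,3,4,6,7,9}; anti-diagonal has {1,4,5,6,7} → only 8 remains.
R7C4 = 7: row 7 has {2,4,5,6}; col 4 has {1,2,3,5,8,9}; box has {1,2,3,5} → only 7 remains.
R7C5 = 9: row 7 has {2,4,5,6,7}; col 5 has {1,3,5,8}; box has {1,2,3,5,7} → only 9 remains.
R7C7 = 1: row 7 has {2,4,5,6,7,9}; col 7 has {2,3,6}; box has {2,7,9}; main diagonal has {2,3,4,6,7,8,9} → only 1 remains.
R8C2 = 9: row 8 has {1,2,3,5,7,8}; col 2 has {3,4,5,6}; box has {3,4,5,6,7,8}; anti-diagonal has {1,4,5,6,7,8} → only 9 remains.
R8C9 = 6: row 8 has {1,2,3,5,7,8,9}; col 9 has {2,4,7,9}; box has {1,2,7,9} → only 6 remains.
R9C1 = 2: row 9 has {3,7,9}; col 1 has {3,6,7,9}; box has {3,4,5,6,7,8,9}; anti-diagonal has {1,4,5,6,7,8,9} → only 2 remains.
R9C2 = 1: row 9 has {2,3,7,9}; col 2 has {3,4,5,6,9}; box has {2,3,4,5,6,7,8,9} → only 1 remains.
R9C6 = 8: row 9 has {1,2,3,7,9}; col 6 has {1,2,3,4,5,6,9}; box has {1,2,3,5,7,9} → only 8 remains.
R9C8 = 4: row 9 has {1,2,3,7,8,9}; col 8 has {5,7,9}; box has {1,2,6,7,9} → only 4 remains.
R1C1 = 5: row 1 has {3,6,7}; col 1 has {2,3,6,7,9}; box has {1,3,4,6,7}; main diagonal has {1,2,3,4,6,7,8,9} → only 5 remains.
R1C3 = 9: row 1 has {3,5,6,7}; col 3 has {1,2,3,4,5,6,7,8}; box has {1,3,4,5,6,7} → only 9 remains.
R1C7 = 8: row 1 has {3,5,6,7,9}; col 7 has {1,2,3,6}; box has {2,4,5,6,7} → only 8 remains.
R1C8 = 1: row 1 has {3,5,6,7,8,9}; col 8 has {4,5,7,9}; box has {2,4,5,6,7,8} → only 1 remains.
R2C1 = 8: row 2 has {1,4,5,6}; col 1 has {2,3,5,6,7,9}; box has {1,3,4,5,6,7,9} → only 8 remains.
R2C6 = 7: row 2 has {1,4,5,6,8}; col 6 has {1,2,3,4,5,6,8,9}; box has {1,3,5,6,8,9} → only 7 remains.
R2C7 = 9: row 2 has {1,4,5,6,7,8}; col 7 has {1,2,3,6,8}; box has {1,2,4,5,6,7,8} → only 9 remains.
R2C8 = 3: row 2 has {1,4,5,6,7,8,9}; col 8 has {1,4,5,7,9}; box has {1,2,4,5,6,7,8,9}; anti-diagonal has {1,2,4,5,6,7,8,9} → only 3 remains.
R4C5 = 7: row 4 has {2,3,5,6,9}; col 5 has {1,3,5,8,9}; box has {1,2,3,4,5,8,9} → only 7 remains.
R5C2 = 7: row 5 has {2,3,8,9}; col 2 has {1,3,4,5,6,9}; box has {2,3,5,6,9} → only 7 remains.
R5C8 = 6: row 5 has {2,3,7,8,9}; col 8 has {1,3,4,5,7,9}; box has {3,9} → only 6 remains.
R6C5 = 6: row 6 has {1,3,4,5,9}; col 5 has {1,3,5,7,8,9}; box has {1,2,3,4,5,7,8,9} → only 6 remains.
R6C7 = 7: row 6 has {1,3,4,5,6,9}; col 7 has {1,2,3,6,8,9}; box has {3,6,9} → only 7 remains.
R6C9 = 8: row 6 has {1,3,4,5,6,7,9}; col 9 has {2,4,6,7,9}; box has {3,6,7,9} → only 8 remains.
R7C8 = 8: row 7 has {1,2,4,5,6,7,9}; col 8 has {1,3,4,5,6,7,9}; box has {1,2,4,6,7,9} → only 8 remains.
R7C9 = 3: row 7 has {1,2,4,5,6,7,8,9}; col 9 has {2,4,6,7,8,9}; box has {1,2,4,6,7,8,9} → only 3 remains.
R8C4 = 4: row 8 has {1,2,3,5,6,7,8,9}; col 4 has {1,2,3,5,7,8,9}; box has {1,2,3,5,7,8,9} → only 4 remains.
R9C4 = 6: row 9 has {1,2,3,4,7,8,9}; col 4 has {1,2,3,4,5,7,8,9}; box has {1,2,3,4,5,7,8,9} → only 6 remains.
R9C7 = 5: row 9 has {1,2,3,4,6,7,8,9}; col 7 has {1,2,3,6,7,8,9}; box has {1,2,3,4,6,7,8,9} → only 5 remains.
R1C2 = 2: row 1 has {1,3,5,6,7,8,9}; col 2 has {1,3,4,5,6,7,9}; box has {1,3,4,5,6,7,8,9} → only 2 remains.
R1C5 = 4: row 1 has {1,2,3,5,6,7,8,9}; col 5 has {1,3,5,6,7,8,9}; box has {1,3,5,6,7,8,9} → only 4 remains.
R2C5 = 2: row 2 has {1,3,4,5,6,7,8,9}; col 5 has {1,3,4,5,6,7,8,9}; box has {1,3,4,5,6,7,8,9} → only 2 remains.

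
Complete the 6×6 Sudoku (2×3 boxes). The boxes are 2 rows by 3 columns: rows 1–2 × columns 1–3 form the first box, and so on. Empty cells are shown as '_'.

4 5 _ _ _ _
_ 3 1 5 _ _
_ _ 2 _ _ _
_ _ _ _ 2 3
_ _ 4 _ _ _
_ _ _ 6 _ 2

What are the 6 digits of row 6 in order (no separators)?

r1c3 = 6 (sole candidate).
r1c6 = 1 (sole candidate).
r2c1 = 2 (sole candidate).
r4c3 = 5 (sole candidate).
r5c6 = 5 (sole candidate).
r6c2 = 1: row 6 has {2,6}; col 2 has {3,5}; box has {4} → only 1 remains.
r6c3 = 3: row 6 has {1,2,6}; col 3 has {1,2,4,5,6}; box has {1,4} → only 3 remains.
r6c5 = 4: row 6 has {1,2,3,6}; col 5 has {2}; box has {2,5,6} → only 4 remains.
r1c5 = 3 (sole candidate).
r2c5 = 6 (sole candidate).
r2c6 = 4 (sole candidate).
r3c6 = 6 (sole candidate).
r5c1 = 6 (sole candidate).
r5c2 = 2 (sole candidate).
r5c5 = 1 (sole candidate).
r6c1 = 5: row 6 has {1,2,3,4,6}; col 1 has {2,4,6}; box has {1,2,3,4,6} → only 5 remains.

513642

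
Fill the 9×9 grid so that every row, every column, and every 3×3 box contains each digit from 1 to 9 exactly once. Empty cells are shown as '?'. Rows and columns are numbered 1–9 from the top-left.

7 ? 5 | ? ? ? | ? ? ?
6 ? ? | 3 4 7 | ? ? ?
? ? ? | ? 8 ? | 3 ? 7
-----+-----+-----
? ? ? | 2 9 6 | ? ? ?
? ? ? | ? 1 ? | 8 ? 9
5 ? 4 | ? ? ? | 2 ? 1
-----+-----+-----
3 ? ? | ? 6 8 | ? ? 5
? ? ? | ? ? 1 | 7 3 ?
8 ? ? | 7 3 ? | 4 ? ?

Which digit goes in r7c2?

7

r1c5 = 2: row 1 has {5,7}; col 5 has {1,3,4,6,8,9}; box has {3,4,7,8} → only 2 remains.
r1c6 = 9: row 1 has {2,5,7}; col 6 has {1,6,7,8}; box has {2,3,4,7,8} → only 9 remains.
r3c6 = 5: row 3 has {3,7,8}; col 6 has {1,6,7,8,9}; box has {2,3,4,7,8,9} → only 5 remains.
r4c1 = 1: row 4 has {2,6,9}; col 1 has {3,5,6,7,8}; box has {4,5} → only 1 remains.
r4c7 = 5: row 4 has {1,2,6,9}; col 7 has {2,3,4,7,8}; box has {1,2,8,9} → only 5 remains.
r5c1 = 2: row 5 has {1,8,9}; col 1 has {1,3,5,6,7,8}; box has {1,4,5} → only 2 remains.
r6c4 = 8: row 6 has {1,2,4,5}; col 4 has {2,3,7}; box has {1,2,6,9} → only 8 remains.
r6c5 = 7: row 6 has {1,2,4,5,8}; col 5 has {1,2,3,4,6,8,9}; box has {1,2,6,8,9} → only 7 remains.
r6c6 = 3: row 6 has {1,2,4,5,7,8}; col 6 has {1,5,6,7,8,9}; box has {1,2,6,7,8,9} → only 3 remains.
r6c8 = 6: row 6 has {1,2,3,4,5,7,8}; col 8 has {3}; box has {1,2,5,8,9} → only 6 remains.
r8c5 = 5: row 8 has {1,3,7}; col 5 has {1,2,3,4,6,7,8,9}; box has {1,3,6,7,8} → only 5 remains.
r9c6 = 2: row 9 has {3,4,7,8}; col 6 has {1,3,5,6,7,8,9}; box has {1,3,5,6,7,8} → only 2 remains.
r9c9 = 6: row 9 has {2,3,4,7,8}; col 9 has {1,5,7,9}; box has {3,4,5,7} → only 6 remains.
r5c6 = 4: row 5 has {1,2,8,9}; col 6 has {1,2,3,5,6,7,8,9}; box has {1,2,3,6,7,8,9} → only 4 remains.
r5c8 = 7: row 5 has {1,2,4,8,9}; col 8 has {3,6}; box has {1,2,5,6,8,9} → only 7 remains.
r6c2 = 9: row 6 has {1,2,3,4,5,6,7,8}; col 2 has {}; box has {1,2,4,5} → only 9 remains.
r4c8 = 4: row 4 has {1,2,5,6,9}; col 8 has {3,6,7}; box has {1,2,5,6,7,8,9} → only 4 remains.
r4c9 = 3: row 4 has {1,2,4,5,6,9}; col 9 has {1,5,6,7,9}; box has {1,2,4,5,6,7,8,9} → only 3 remains.
r5c4 = 5: row 5 has {1,2,4,7,8,9}; col 4 has {2,3,7,8}; box has {1,2,3,4,6,7,8,9} → only 5 remains.
r1c2 = 3: in row 1, 3 can only go here (every other open cell in that row sees a 3).
r5c2 = 6: row 5 has {1,2,4,5,7,8,9}; col 2 has {3,9}; box has {1,2,4,5,9} → only 6 remains.
r5c3 = 3: row 5 has {1,2,4,5,6,7,8,9}; col 3 has {4,5}; box has {1,2,4,5,6,9} → only 3 remains.
r1c9 = 4: in row 1, 4 can only go here (every other open cell in that row sees a 4).
r1c8 = 8: in row 1, 8 can only go here (every other open cell in that row sees an 8).
r2c9 = 2: row 2 has {3,4,6,7}; col 9 has {1,3,4,5,6,7,9}; box has {3,4,7,8} → only 2 remains.
r8c9 = 8: row 8 has {1,3,5,7}; col 9 has {1,2,3,4,5,6,7,9}; box has {3,4,5,6,7} → only 8 remains.
r2c8 = 5: in row 2, 5 can only go here (every other open cell in that row sees a 5).
r3c4 = 6: in row 3, 6 can only go here (every other open cell in that row sees a 6).
r1c4 = 1: row 1 has {2,3,4,5,7,8,9}; col 4 has {2,3,5,6,7,8}; box has {2,3,4,5,6,7,8,9} → only 1 remains.
r1c7 = 6: row 1 has {1,2,3,4,5,7,8,9}; col 7 has {2,3,4,5,7,8}; box has {2,3,4,5,7,8} → only 6 remains.
r8c3 = 6: in row 8, 6 can only go here (every other open cell in that row sees a 6).
r8c2 = 2: in row 8, 2 can only go here (every other open cell in that row sees a 2).
r3c3 = 2: in row 3, 2 can only go here (every other open cell in that row sees a 2).
r7c8 = 2: in row 7, 2 can only go here (every other open cell in that row sees a 2).
r9c2 = 5: in row 9, 5 can only go here (every other open cell in that row sees a 5).
Singles propagation stalls; r7c2 is still open with candidates {1,4,7}.
  Try r7c2 = 1: this forces r2c2=8, r3c2=4, r4c2=7, r4c3=8, r7c7=9, r9c3=9; then row 2 has no cell left for 9 — contradiction.
  Try r7c2 = 4: this forces r3c2=1, r3c8=9, r7c4=9; then column 7 has no cell left for 9 — contradiction.
So r7c2 = 7.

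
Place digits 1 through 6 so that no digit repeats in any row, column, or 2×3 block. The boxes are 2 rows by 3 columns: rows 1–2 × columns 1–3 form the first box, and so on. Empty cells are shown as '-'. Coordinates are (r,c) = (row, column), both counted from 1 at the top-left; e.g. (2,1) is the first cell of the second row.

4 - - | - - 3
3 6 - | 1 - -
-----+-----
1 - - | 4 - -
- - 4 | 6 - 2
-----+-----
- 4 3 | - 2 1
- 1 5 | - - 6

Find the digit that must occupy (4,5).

1

(2,3) = 2 (sole candidate).
(3,3) = 6 (sole candidate).
(3,6) = 5 (sole candidate).
(4,1) = 5 (sole candidate).
(4,2) = 3 (sole candidate).
(4,5) = 1: row 4 has {2,3,4,5,6}; col 5 has {2}; box has {2,4,5,6} → only 1 remains.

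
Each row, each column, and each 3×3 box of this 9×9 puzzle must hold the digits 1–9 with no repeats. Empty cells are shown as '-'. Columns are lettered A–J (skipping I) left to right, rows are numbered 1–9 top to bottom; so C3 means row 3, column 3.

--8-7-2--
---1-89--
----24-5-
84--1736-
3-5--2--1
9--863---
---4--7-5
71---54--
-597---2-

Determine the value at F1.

C4 = 2: row 4 has {1,3,4,6,7,8}; col 3 has {5,8,9}; box has {3,4,5,8,9} → only 2 remains.
J4 = 9: row 4 has {1,2,3,4,6,7,8}; col 9 has {1,5}; box has {1,3,6} → only 9 remains.
D5 = 9: row 5 has {1,2,3,5}; col 4 has {1,4,7,8}; box has {1,2,3,6,7,8} → only 9 remains.
E5 = 4: row 5 has {1,2,3,5,9}; col 5 has {1,2,6,7}; box has {1,2,3,6,7,8,9} → only 4 remains.
G5 = 8: row 5 has {1,2,3,4,5,9}; col 7 has {2,3,4,7,9}; box has {1,3,6,9} → only 8 remains.
H5 = 7: row 5 has {1,2,3,4,5,8,9}; col 8 has {2,5,6}; box has {1,3,6,8,9} → only 7 remains.
B6 = 7: row 6 has {3,6,8,9}; col 2 has {1,4,5}; box has {2,3,4,5,8,9} → only 7 remains.
C6 = 1: row 6 has {3,6,7,8,9}; col 3 has {2,5,8,9}; box has {2,3,4,5,7,8,9} → only 1 remains.
G6 = 5: row 6 has {1,3,6,7,8,9}; col 7 has {2,3,4,7,8,9}; box has {1,3,6,7,8,9} → only 5 remains.
H6 = 4: row 6 has {1,3,5,6,7,8,9}; col 8 has {2,5,6,7}; box has {1,3,5,6,7,8,9} → only 4 remains.
J6 = 2: row 6 has {1,3,4,5,6,7,8,9}; col 9 has {1,5,9}; box has {1,3,4,5,6,7,8,9} → only 2 remains.
H2 = 3: row 2 has {1,8,9}; col 8 has {2,4,5,6,7}; box has {2,5,9} → only 3 remains.
D4 = 5: row 4 has {1,2,3,4,6,7,8,9}; col 4 has {1,4,7,8,9}; box has {1,2,3,4,6,7,8,9} → only 5 remains.
B5 = 6: row 5 has {1,2,3,4,5,7,8,9}; col 2 has {1,4,5,7}; box has {1,2,3,4,5,7,8,9} → only 6 remains.
H1 = 1: row 1 has {2,7,8}; col 8 has {2,3,4,5,6,7}; box has {2,3,5,9} → only 1 remains.
B2 = 2: row 2 has {1,3,8,9}; col 2 has {1,4,5,6,7}; box has {8} → only 2 remains.
E2 = 5: row 2 has {1,2,3,8,9}; col 5 has {1,2,4,6,7}; box has {1,2,4,7,8} → only 5 remains.
G3 = 6: row 3 has {2,4,5}; col 7 has {2,3,4,5,7,8,9}; box has {1,2,3,5,9} → only 6 remains.
G9 = 1: row 9 has {2,5,7,9}; col 7 has {2,3,4,5,6,7,8,9}; box has {2,4,5,7} → only 1 remains.
J1 = 4: row 1 has {1,2,7,8}; col 9 has {1,2,5,9}; box has {1,2,3,5,6,9} → only 4 remains.
J2 = 7: row 2 has {1,2,3,5,8,9}; col 9 has {1,2,4,5,9}; box has {1,2,3,4,5,6,9} → only 7 remains.
A3 = 1: row 3 has {2,4,5,6}; col 1 has {3,7,8,9}; box has {2,8} → only 1 remains.
D3 = 3: row 3 has {1,2,4,5,6}; col 4 has {1,4,5,7,8,9}; box has {1,2,4,5,7,8} → only 3 remains.
J3 = 8: row 3 has {1,2,3,4,5,6}; col 9 has {1,2,4,5,7,9}; box has {1,2,3,4,5,6,7,9} → only 8 remains.
F9 = 6: row 9 has {1,2,5,7,9}; col 6 has {2,3,4,5,7,8}; box has {4,5,7} → only 6 remains.
J9 = 3: row 9 has {1,2,5,6,7,9}; col 9 has {1,2,4,5,7,8,9}; box has {1,2,4,5,7} → only 3 remains.
D1 = 6: row 1 has {1,2,4,7,8}; col 4 has {1,3,4,5,7,8,9}; box has {1,2,3,4,5,7,8} → only 6 remains.
F1 = 9: row 1 has {1,2,4,6,7,8}; col 6 has {2,3,4,5,6,7,8}; box has {1,2,3,4,5,6,7,8} → only 9 remains.

9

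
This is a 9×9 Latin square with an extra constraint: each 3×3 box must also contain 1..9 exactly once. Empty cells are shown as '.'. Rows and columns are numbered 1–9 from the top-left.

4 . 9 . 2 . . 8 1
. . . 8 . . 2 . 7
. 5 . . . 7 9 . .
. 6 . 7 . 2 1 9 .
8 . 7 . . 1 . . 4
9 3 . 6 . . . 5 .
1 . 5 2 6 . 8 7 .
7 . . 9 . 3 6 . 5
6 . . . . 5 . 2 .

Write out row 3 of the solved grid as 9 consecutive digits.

row 1, column 2 = 7: row 1 has {1,2,4,8,9}; col 2 has {3,5,6}; box has {4,5,9} → only 7 remains.
row 1, column 6 = 6: row 1 has {1,2,4,7,8,9}; col 6 has {1,2,3,5,7}; box has {2,7,8} → only 6 remains.
row 2, column 1 = 3: row 2 has {2,7,8}; col 1 has {1,4,6,7,8,9}; box has {4,5,7,9} → only 3 remains.
row 2, column 2 = 1: row 2 has {2,3,7,8}; col 2 has {3,5,6,7}; box has {3,4,5,7,9} → only 1 remains.
row 2, column 3 = 6: row 2 has {1,2,3,7,8}; col 3 has {5,7,9}; box has {1,3,4,5,7,9} → only 6 remains.
row 2, column 8 = 4: row 2 has {1,2,3,6,7,8}; col 8 has {2,5,7,8,9}; box has {1,2,7,8,9} → only 4 remains.
row 3, column 1 = 2: row 3 has {5,7,9}; col 1 has {1,3,4,6,7,8,9}; box has {1,3,4,5,6,7,9} → only 2 remains.
row 3, column 3 = 8: row 3 has {2,5,7,9}; col 3 has {5,6,7,9}; box has {1,2,3,4,5,6,7,9} → only 8 remains.
row 4, column 1 = 5: row 4 has {1,2,6,7,9}; col 1 has {1,2,3,4,6,7,8,9}; box has {3,6,7,8,9} → only 5 remains.
row 4, column 3 = 4: row 4 has {1,2,5,6,7,9}; col 3 has {5,6,7,8,9}; box has {3,5,6,7,8,9} → only 4 remains.
row 5, column 2 = 2: row 5 has {1,4,7,8}; col 2 has {1,3,5,6,7}; box has {3,4,5,6,7,8,9} → only 2 remains.
row 5, column 7 = 3: row 5 has {1,2,4,7,8}; col 7 has {1,2,6,8,9}; box has {1,4,5,9} → only 3 remains.
row 5, column 8 = 6: row 5 has {1,2,3,4,7,8}; col 8 has {2,4,5,7,8,9}; box has {1,3,4,5,9} → only 6 remains.
row 6, column 3 = 1: row 6 has {3,5,6,9}; col 3 has {4,5,6,7,8,9}; box has {2,3,4,5,6,7,8,9} → only 1 remains.
row 6, column 7 = 7: row 6 has {1,3,5,6,9}; col 7 has {1,2,3,6,8,9}; box has {1,3,4,5,6,9} → only 7 remains.
row 7, column 6 = 4: row 7 has {1,2,5,6,7,8}; col 6 has {1,2,3,5,6,7}; box has {2,3,5,6,9} → only 4 remains.
row 8, column 3 = 2: row 8 has {3,5,6,7,9}; col 3 has {1,4,5,6,7,8,9}; box has {1,5,6,7} → only 2 remains.
row 8, column 8 = 1: row 8 has {2,3,5,6,7,9}; col 8 has {2,4,5,6,7,8,9}; box has {2,5,6,7,8} → only 1 remains.
row 9, column 3 = 3: row 9 has {2,5,6}; col 3 has {1,2,4,5,6,7,8,9}; box has {1,2,5,6,7} → only 3 remains.
row 9, column 4 = 1: row 9 has {2,3,5,6}; col 4 has {2,6,7,8,9}; box has {2,3,4,5,6,9} → only 1 remains.
row 9, column 7 = 4: row 9 has {1,2,3,5,6}; col 7 has {1,2,3,6,7,8,9}; box has {1,2,5,6,7,8} → only 4 remains.
row 9, column 9 = 9: row 9 has {1,2,3,4,5,6}; col 9 has {1,4,5,7}; box has {1,2,4,5,6,7,8} → only 9 remains.
row 1, column 7 = 5: row 1 has {1,2,4,6,7,8,9}; col 7 has {1,2,3,4,6,7,8,9}; box has {1,2,4,7,8,9} → only 5 remains.
row 2, column 6 = 9: row 2 has {1,2,3,4,6,7,8}; col 6 has {1,2,3,4,5,6,7}; box has {2,6,7,8} → only 9 remains.
row 3, column 8 = 3: row 3 has {2,5,7,8,9}; col 8 has {1,2,4,5,6,7,8,9}; box has {1,2,4,5,7,8,9} → only 3 remains.
row 3, column 9 = 6: row 3 has {2,3,5,7,8,9}; col 9 has {1,4,5,7,9}; box has {1,2,3,4,5,7,8,9} → only 6 remains.
row 4, column 9 = 8: row 4 has {1,2,4,5,6,7,9}; col 9 has {1,4,5,6,7,9}; box has {1,3,4,5,6,7,9} → only 8 remains.
row 5, column 4 = 5: row 5 has {1,2,3,4,6,7,8}; col 4 has {1,2,6,7,8,9}; box has {1,2,6,7} → only 5 remains.
row 5, column 5 = 9: row 5 has {1,2,3,4,5,6,7,8}; col 5 has {2,6}; box has {1,2,5,6,7} → only 9 remains.
row 6, column 6 = 8: row 6 has {1,3,5,6,7,9}; col 6 has {1,2,3,4,5,6,7,9}; box has {1,2,5,6,7,9} → only 8 remains.
row 6, column 9 = 2: row 6 has {1,3,5,6,7,8,9}; col 9 has {1,4,5,6,7,8,9}; box has {1,3,4,5,6,7,8,9} → only 2 remains.
row 7, column 2 = 9: row 7 has {1,2,4,5,6,7,8}; col 2 has {1,2,3,5,6,7}; box has {1,2,3,5,6,7} → only 9 remains.
row 7, column 9 = 3: row 7 has {1,2,4,5,6,7,8,9}; col 9 has {1,2,4,5,6,7,8,9}; box has {1,2,4,5,6,7,8,9} → only 3 remains.
row 8, column 5 = 8: row 8 has {1,2,3,5,6,7,9}; col 5 has {2,6,9}; box has {1,2,3,4,5,6,9} → only 8 remains.
row 9, column 2 = 8: row 9 has {1,2,3,4,5,6,9}; col 2 has {1,2,3,5,6,7,9}; box has {1,2,3,5,6,7,9} → only 8 remains.
row 9, column 5 = 7: row 9 has {1,2,3,4,5,6,8,9}; col 5 has {2,6,8,9}; box has {1,2,3,4,5,6,8,9} → only 7 remains.
row 1, column 4 = 3: row 1 has {1,2,4,5,6,7,8,9}; col 4 has {1,2,5,6,7,8,9}; box has {2,6,7,8,9} → only 3 remains.
row 2, column 5 = 5: row 2 has {1,2,3,4,6,7,8,9}; col 5 has {2,6,7,8,9}; box has {2,3,6,7,8,9} → only 5 remains.
row 3, column 4 = 4: row 3 has {2,3,5,6,7,8,9}; col 4 has {1,2,3,5,6,7,8,9}; box has {2,3,5,6,7,8,9} → only 4 remains.
row 3, column 5 = 1: row 3 has {2,3,4,5,6,7,8,9}; col 5 has {2,5,6,7,8,9}; box has {2,3,4,5,6,7,8,9} → only 1 remains.

258417936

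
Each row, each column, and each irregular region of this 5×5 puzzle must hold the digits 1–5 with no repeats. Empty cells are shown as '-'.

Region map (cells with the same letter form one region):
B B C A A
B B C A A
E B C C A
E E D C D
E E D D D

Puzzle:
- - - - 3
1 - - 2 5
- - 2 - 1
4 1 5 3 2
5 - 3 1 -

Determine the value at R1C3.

1

R1C1 = 2 (sole candidate).
R1C4 = 4 (sole candidate).
R2C3 = 4 (sole candidate).
R3C1 = 3 (sole candidate).
R3C4 = 5 (sole candidate).
R5C2 = 2 (sole candidate).
R5C5 = 4 (sole candidate).
R1C2 = 5 (sole candidate).
R1C3 = 1: row 1 has {2,3,4,5}; col 3 has {2,3,4,5}; region has {2,3,4,5} → only 1 remains.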